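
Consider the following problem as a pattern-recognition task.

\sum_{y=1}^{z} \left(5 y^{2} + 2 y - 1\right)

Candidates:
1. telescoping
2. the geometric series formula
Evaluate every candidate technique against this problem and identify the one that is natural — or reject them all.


Best approach: no special technique — recognize the absence of structure: constant-multiple powers of y summed plainly, no special method required.
- telescoping — writing out consecutive terms as given produces no pairwise cancellation.
- the geometric series formula — there is no constant term-to-term ratio.


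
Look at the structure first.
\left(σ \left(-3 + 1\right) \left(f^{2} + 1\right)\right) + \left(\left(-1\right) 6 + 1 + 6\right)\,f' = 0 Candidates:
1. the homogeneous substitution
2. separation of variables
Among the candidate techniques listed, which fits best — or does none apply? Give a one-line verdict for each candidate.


Diagnosis: separation of variables — separating collects all f-dependence with the derivative and leaves all σ-dependence opposite: variables separate.
- the homogeneous substitution: solved for the derivative, the right side changes under joint scaling of the two variables.
- separation of variables — applicable, and directly so.


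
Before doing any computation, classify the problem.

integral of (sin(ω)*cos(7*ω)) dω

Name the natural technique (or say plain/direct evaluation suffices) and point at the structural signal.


Method: a trigonometric identity — two different frequencies multiply in sin(ω)*cos(7*ω); the product-to-sum formula separates them.


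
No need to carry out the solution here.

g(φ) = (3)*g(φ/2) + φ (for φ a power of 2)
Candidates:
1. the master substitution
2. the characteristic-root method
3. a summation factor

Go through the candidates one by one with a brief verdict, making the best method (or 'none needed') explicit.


Technique: the master substitution — index division is the fingerprint: φ/2 in the recursive call means substitute φ = 2^m.
- the master substitution — applies; the problem has the shape this method handles.
- the characteristic-root method: the recursion divides its index rather than shifting it — outside the constant-shift family the root method covers.
- a summation factor — a divided-index call is outside the fixed-shift first-order family a summation factor normalizes.


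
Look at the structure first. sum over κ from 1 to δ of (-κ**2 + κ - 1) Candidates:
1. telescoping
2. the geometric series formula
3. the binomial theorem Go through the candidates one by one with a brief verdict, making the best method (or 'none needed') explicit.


Method: no special technique — nothing telescopes and nothing is geometric; polynomial terms in κ sum term by term.
- telescoping: computed from the summand as displayed, the partial sums build up without the pairwise collapse telescoping exploits.
- the geometric series formula — the ratio of consecutive terms depends on the index.
- the binomial theorem — the summand does not match any term pattern of an expanded binomial power.


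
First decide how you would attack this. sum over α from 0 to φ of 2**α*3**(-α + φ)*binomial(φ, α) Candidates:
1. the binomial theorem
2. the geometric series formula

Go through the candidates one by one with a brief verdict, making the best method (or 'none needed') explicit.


Technique: the binomial theorem — terms weighting binomial(φ, α) against matched powers of 2 and 3 reassemble into (2 + 3)^φ by the binomial theorem.
- the binomial theorem: applicable, and directly so.
- the geometric series formula: the term-to-term ratio drifts with the index — the one thing the geometric formula cannot absorb.


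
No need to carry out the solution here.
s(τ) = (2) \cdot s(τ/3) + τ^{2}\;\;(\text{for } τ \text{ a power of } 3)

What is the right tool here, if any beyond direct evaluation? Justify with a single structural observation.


Best approach: the master substitution — treat m = log base 3 of τ as the new clock: one recursion step advances m by one while τ scales by 3.


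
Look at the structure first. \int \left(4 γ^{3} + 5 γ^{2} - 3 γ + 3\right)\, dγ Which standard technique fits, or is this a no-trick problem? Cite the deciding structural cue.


Diagnosis: no special technique — the integrand is a sum of constant multiples of powers of γ — integrate term by term.


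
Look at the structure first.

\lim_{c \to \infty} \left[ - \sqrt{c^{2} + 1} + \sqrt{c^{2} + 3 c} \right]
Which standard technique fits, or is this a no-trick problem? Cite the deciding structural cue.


Diagnosis: conjugate multiplication — the ∞ − ∞ radical form is the exact trigger for the conjugate maneuver.


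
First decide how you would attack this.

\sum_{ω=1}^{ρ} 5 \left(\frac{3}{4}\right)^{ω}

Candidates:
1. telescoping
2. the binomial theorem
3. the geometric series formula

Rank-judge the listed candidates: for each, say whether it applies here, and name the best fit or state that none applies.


Diagnosis: the geometric series formula — each term is \frac{3}{4} times the previous one, so the geometric-series formula applies directly.
- telescoping — writing out consecutive terms as given produces no pairwise cancellation.
- the binomial theorem: no binomial coefficients pair up with complementary powers here.
- the geometric series formula — yes — fits the structure here.


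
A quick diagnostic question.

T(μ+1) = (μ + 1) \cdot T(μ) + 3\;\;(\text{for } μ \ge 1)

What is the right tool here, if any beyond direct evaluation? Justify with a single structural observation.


Verdict: a summation factor — normalize by the running product of μ + 1: the left side becomes a difference, and differences sum.


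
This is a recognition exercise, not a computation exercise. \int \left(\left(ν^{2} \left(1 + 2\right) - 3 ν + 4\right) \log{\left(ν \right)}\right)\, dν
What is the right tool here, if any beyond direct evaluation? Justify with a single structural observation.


Method: integration by parts — the logarithm \log{\left(ν \right)} wants to be differentiated, not integrated; parts makes that legal.


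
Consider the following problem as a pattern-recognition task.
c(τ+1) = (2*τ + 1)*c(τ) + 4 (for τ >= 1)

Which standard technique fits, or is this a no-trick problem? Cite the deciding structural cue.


Best approach: a summation factor — with the index-dependent coefficient 2*τ + 1, dividing by the cumulative product turns the left side into a pure difference.


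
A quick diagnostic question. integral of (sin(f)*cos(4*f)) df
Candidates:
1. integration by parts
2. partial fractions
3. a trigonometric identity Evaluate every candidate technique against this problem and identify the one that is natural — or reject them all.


Verdict: a trigonometric identity — apply product-to-sum to sin(f)*cos(4*f): two clean single-angle terms replace one awkward product.
- integration by parts: not the fit here: there is no polynomial factor to ladder down — parts can still close the trigonometric product by recursion, though the identity rewrite is the direct route.
- partial fractions — there is no rational-function structure to decompose.
- a trigonometric identity: yes — fits the structure here.


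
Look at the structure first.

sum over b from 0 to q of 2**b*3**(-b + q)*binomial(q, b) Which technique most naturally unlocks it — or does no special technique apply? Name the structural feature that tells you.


Technique: the binomial theorem — the binomial coefficients weight matched powers of 2 and 3, which is exactly the expansion of a binomial power.


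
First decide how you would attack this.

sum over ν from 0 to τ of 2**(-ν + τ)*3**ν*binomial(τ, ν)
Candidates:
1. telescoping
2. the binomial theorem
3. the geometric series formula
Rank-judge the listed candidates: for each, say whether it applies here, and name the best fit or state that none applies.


Verdict: the binomial theorem — terms weighting binomial(τ, ν) against matched powers of 3 and 2 reassemble into (3 + 2)^τ by the binomial theorem.
- telescoping: in the displayed form, no term reappears at a neighboring index to cancel against.
- the binomial theorem: yes — fits the structure here.
- the geometric series formula — the ratio of consecutive terms depends on the index.


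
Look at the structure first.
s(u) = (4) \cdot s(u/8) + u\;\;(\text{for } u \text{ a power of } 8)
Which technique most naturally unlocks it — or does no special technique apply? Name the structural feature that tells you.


Method: the master substitution — the argument contracts 8-fold per step: reindex u exponentially and solve the linear recurrence in the new index.


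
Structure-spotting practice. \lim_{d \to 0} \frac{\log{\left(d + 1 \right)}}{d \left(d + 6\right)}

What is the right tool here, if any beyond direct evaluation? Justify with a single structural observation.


Verdict: l'Hôpital's rule (0/0) — substituting 0 gives 0 over 0; differentiate top and bottom once and re-evaluate. A local series expansion at the point resolves it as well; the rule is the packaged version of that step.


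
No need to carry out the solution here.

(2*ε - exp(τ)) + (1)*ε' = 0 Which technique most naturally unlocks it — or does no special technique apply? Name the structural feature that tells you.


Method: a linear integrating factor — the unknown enters only to the first power against a nonzero forcing term — the integrating-factor template applies directly.


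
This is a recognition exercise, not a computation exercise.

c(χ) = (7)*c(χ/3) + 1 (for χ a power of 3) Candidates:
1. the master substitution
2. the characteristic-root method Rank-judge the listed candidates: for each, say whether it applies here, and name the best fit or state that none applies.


Technique: the master substitution — index division is the fingerprint: χ/3 in the recursive call means substitute χ = 3^m.
- the master substitution: a fit — the right tool for this form.
- the characteristic-root method: the recursion divides its index rather than shifting it — outside the constant-shift family the root method covers.


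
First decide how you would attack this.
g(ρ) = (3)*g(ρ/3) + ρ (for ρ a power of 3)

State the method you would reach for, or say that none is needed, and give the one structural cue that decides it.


Diagnosis: the master substitution — index division is the fingerprint: ρ/3 in the recursive call means substitute ρ = 3^m.


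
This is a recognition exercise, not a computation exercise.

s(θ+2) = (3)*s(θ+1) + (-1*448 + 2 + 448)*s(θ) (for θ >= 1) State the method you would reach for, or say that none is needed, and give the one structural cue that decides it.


Best approach: the characteristic-root method — constant coefficients and linearity mean the ansatz r^θ reduces it to solving the characteristic polynomial.


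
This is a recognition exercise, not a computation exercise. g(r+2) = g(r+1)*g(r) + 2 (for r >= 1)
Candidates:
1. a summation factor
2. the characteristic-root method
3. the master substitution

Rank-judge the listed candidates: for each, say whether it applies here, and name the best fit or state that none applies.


Best approach: no special technique — the recurrence is nonlinear in the sequence terms; no linear-recurrence method fits it as written — one iterates or studies it directly.
- a summation factor: no summation factor applies — the rule is not linear in the sequence values.
- the characteristic-root method: the recursion is nonlinear in the sequence values, so no linear-modes ansatz applies.
- the master substitution: the recursion shifts the index rather than dividing it.


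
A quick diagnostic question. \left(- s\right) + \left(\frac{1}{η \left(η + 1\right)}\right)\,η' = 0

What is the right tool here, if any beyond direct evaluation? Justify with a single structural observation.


Best approach: separation of variables — all dependence on the two variables factors apart, the defining separable shape. A Bernoulli substitution applies to this equation as given; separation takes the same equation in its displayed form.


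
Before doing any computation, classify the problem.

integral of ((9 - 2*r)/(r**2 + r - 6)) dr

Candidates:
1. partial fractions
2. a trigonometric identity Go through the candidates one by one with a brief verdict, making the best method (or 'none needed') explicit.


Method: partial fractions — break r**2 + r - 6 into its roots and the integral splits into logarithm-sized bites.
- partial fractions: applicable, and directly so.
- a trigonometric identity — with no trigonometric functions present, identity rewriting has no target.


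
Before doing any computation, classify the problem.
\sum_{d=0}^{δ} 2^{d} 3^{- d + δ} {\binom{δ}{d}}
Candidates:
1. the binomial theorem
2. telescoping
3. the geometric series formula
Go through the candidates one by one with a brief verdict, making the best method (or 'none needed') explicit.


Best approach: the binomial theorem — the summand is term d of a binomial expansion in 2 and 3; the whole sum is a single power.
- the binomial theorem: applicable, and directly so.
- telescoping — the summand is not presented as a shifted difference — a telescoping rewrite may exist, but the displayed structure does not offer one.
- the geometric series formula: no single multiplier carries one term to the next throughout the sum.


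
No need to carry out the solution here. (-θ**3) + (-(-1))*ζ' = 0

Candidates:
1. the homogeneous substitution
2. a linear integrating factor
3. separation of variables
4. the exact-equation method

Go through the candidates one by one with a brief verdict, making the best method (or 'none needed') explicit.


Verdict: no special technique — the slope is a pure function of θ; integrate both sides and be done.
- the homogeneous substitution — the ratio substitution does not collapse this equation.
- a linear integrating factor — the linear template holds only trivially here (the unknown is absent, so the coefficient is zero) — the method is not the natural label.
- separation of variables: any separation here is vacuous (nothing depends on the unknown); direct integration is the honest label.
- the exact-equation method — no dependence on the unknown anywhere: exactness is a label without content here.


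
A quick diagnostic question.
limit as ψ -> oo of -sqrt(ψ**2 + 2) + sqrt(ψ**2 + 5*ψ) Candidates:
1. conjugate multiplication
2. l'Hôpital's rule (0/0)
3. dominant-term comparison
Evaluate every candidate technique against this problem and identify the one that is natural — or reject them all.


Method: conjugate multiplication — neither sqrt(ψ**2 + 5*ψ) nor sqrt(ψ**2 + 2) converges alone, so rewrite their difference as a conjugate-rationalized quotient first.
- conjugate multiplication: applicable, and directly so.
- l'Hôpital's rule (0/0) — no quotient structure at all: the clash is ∞ minus ∞, which rationalizing converts into a tractable ratio.
- dominant-term comparison — no dominant-degree comparison decides it.


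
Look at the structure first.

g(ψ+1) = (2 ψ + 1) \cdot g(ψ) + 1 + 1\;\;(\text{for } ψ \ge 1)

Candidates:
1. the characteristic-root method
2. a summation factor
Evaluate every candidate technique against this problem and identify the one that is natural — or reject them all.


Method: a summation factor — the coefficient 2 ψ + 1 drifts with the index, so no fixed root exists; normalizing by the cumulative product telescopes it.
- the characteristic-root method — the coefficients change with the index, which the root method cannot absorb.
- a summation factor — applicable, and directly so.


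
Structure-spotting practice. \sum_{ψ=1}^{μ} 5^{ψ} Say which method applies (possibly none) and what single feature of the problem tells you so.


Method: the geometric series formula — term-over-term division gives 5 every time — index-free ratio, geometric sum formula applies.


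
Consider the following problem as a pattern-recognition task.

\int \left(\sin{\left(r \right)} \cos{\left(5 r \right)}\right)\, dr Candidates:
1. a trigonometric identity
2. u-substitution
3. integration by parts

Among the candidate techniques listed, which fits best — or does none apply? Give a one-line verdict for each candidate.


Diagnosis: a trigonometric identity — cross-frequency products like \sin{\left(r \right)} \cos{\left(5 r \right)} are the textbook product-to-sum case — the identity converts them to directly integrable sinusoids.
- a trigonometric identity — applicable, and directly so.
- u-substitution — no subexpression of the integrand pairs with its own derivative as a factor — individual terms may offer their own substitutions, but any change of variable covering the whole integral would have to be constructed from outside the expression.
- integration by parts: not the fit here: there is no polynomial factor to ladder down — parts can still close the trigonometric product by recursion, though the identity rewrite is the direct route.


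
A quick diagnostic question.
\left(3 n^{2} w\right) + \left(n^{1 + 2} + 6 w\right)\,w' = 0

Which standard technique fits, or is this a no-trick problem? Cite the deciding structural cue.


Method: the exact-equation method — equality of cross partials is the green light — assemble the potential function term by term.


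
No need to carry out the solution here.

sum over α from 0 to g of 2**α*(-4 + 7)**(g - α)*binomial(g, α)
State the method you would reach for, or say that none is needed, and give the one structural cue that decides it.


Verdict: the binomial theorem — binomial coefficients against complementary powers of 2 and (-4 + 7): recognize the binomial expansion and resum.


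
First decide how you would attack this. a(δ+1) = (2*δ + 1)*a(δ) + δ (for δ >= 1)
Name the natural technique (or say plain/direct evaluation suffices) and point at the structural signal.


Best approach: a summation factor — rescale the sequence by the product of the weights 2*δ + 1 so far — the recurrence collapses to a plain running sum.


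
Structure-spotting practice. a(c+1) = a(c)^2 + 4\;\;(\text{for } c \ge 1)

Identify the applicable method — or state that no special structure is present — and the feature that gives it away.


Technique: no special technique — each new value is a nonlinear function of earlier ones — scaling arguments and superposition both fail.


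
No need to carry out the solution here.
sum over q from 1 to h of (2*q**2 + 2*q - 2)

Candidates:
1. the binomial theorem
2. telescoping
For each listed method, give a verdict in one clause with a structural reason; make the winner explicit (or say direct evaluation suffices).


Diagnosis: no special technique — recognize the absence of structure: constant-multiple powers of q summed plainly, no special method required.
- the binomial theorem: there is no sum-raised-to-a-power identity hiding in these terms.
- telescoping: computed from the summand as displayed, the partial sums build up without the pairwise collapse telescoping exploits.


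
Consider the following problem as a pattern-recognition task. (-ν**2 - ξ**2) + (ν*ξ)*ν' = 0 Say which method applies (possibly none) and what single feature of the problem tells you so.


Verdict: the homogeneous substitution — the slope's numerator and denominator have matching total degree, so it depends only on ν/ξ and the ratio substitution collapses it. A Bernoulli substitution is a fair alternative on this equation directly; the homogeneous reading takes it as given.


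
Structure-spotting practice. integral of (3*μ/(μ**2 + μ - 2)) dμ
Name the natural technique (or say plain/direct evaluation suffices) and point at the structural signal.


Best approach: partial fractions — the bottom, μ**2 + μ - 2, comes apart into simple factors, and a proper rational function over split factors decomposes.


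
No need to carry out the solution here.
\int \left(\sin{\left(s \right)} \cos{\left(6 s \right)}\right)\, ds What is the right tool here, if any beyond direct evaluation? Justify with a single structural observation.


Best approach: a trigonometric identity — \sin{\left(s \right)} \cos{\left(6 s \right)} mixes two frequencies; the product-to-sum identity splits it into single-frequency sinusoids.


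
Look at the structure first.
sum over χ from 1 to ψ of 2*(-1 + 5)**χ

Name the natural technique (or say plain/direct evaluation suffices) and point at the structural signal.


Verdict: the geometric series formula — consecutive terms stand in a fixed index-free ratio — the geometric sum formula closes it.


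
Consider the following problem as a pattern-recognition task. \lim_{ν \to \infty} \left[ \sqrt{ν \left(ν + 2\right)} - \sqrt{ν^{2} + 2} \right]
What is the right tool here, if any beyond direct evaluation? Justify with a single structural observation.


Technique: conjugate multiplication — two divergent pieces with a minus sign between them and a radical in the mix: rationalize \sqrt{ν \left(ν + 2\right)} - \sqrt{ν^{2} + 2} before any limit law applies.


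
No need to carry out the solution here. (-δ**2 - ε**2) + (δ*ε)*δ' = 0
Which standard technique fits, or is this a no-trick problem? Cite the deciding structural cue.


Technique: the homogeneous substitution — the slope is degree-zero homogeneous: the ratio substitution v = δ/ε collapses it. A Bernoulli rewrite works here as the equation stands — the homogeneous substitution is the more immediate reading.


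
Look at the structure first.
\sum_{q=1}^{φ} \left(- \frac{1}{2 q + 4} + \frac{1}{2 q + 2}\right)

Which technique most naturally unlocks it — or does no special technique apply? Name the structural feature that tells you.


Technique: telescoping — difference-of-shifts structure (each term adds \frac{1}{2 q + 2}, then subtracts its one-index-advanced value, which the following term adds back) leaves only the first and last pieces standing.


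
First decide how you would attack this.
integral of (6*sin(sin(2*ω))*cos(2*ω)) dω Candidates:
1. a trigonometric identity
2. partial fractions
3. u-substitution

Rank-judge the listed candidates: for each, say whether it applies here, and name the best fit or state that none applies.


Method: u-substitution — collected, the integrand has one factor that is, up to a constant, the derivative of an inner expression the rest depends on — substitute for that inner expression.
- a trigonometric identity: neither the even-power reduction nor the product-to-sum identity applies to this structure.
- partial fractions: there is no rational-function structure to decompose.
- u-substitution — applicable, and directly so.


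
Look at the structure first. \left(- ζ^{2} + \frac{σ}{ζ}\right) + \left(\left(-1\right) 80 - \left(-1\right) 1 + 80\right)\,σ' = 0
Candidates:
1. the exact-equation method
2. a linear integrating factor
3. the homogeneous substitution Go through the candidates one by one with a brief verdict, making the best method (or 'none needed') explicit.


Verdict: a linear integrating factor — linear in the unknown with genuine forcing: multiply through by the exponential of the integrated coefficient and the left side closes into one derivative.
- the exact-equation method — the mixed-partials test fails on this split — it is not an exact differential as presented.
- a linear integrating factor — yes, a natural case for it.
- the homogeneous substitution — the slope does not depend on the ratio of the variables alone.


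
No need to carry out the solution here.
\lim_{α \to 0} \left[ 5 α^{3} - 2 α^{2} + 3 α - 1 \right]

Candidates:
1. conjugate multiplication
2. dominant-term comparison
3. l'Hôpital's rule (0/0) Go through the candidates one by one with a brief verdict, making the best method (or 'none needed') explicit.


Technique: no special technique — no vanishing denominator and no indeterminate clash at the point — evaluation is immediate.
- conjugate multiplication: rationalization has no target — no divergent radical difference appears.
- dominant-term comparison — leading-power comparison does not apply to this form.
- l'Hôpital's rule (0/0): substituting the point produces a determinate value, not a 0 over 0 clash.


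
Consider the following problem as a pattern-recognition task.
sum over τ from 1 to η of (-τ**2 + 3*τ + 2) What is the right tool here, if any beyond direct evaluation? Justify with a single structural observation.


Verdict: no special technique — this is bookkeeping, not technique: standard formulas for sums of constant-multiple powers of τ apply termwise.


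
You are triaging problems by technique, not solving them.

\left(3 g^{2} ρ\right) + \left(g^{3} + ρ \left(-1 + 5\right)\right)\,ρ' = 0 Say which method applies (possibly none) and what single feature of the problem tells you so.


Technique: the exact-equation method — because the two cross partials coincide, the form is conservative as written — recover its potential in (g, ρ).


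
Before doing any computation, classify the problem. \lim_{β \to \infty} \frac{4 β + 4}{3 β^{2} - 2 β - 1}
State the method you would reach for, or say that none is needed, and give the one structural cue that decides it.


Best approach: dominant-term comparison — at large β only the top-degree terms survive; compare the leading terms and the limit falls out. l'Hôpital's at-infinity variant applies to the expression viewed as a single quotient; the leading-term comparison is the direct route.


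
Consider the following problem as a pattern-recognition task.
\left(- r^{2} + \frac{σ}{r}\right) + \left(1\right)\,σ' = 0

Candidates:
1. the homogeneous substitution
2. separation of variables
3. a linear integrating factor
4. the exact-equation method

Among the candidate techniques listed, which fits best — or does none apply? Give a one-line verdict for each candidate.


Best approach: a linear integrating factor — the unknown enters only to the first power against a nonzero forcing term — the integrating-factor template applies directly.
- the homogeneous substitution: the slope is not a function of the ratio of the variables alone.
- separation of variables — no division isolates the independent variable from the unknown.
- a linear integrating factor: applicable, and directly so.
- the exact-equation method: the mixed partial derivatives differ, so the left side is not a total differential.


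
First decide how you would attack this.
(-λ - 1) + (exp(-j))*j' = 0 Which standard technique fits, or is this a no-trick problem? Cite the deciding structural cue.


Diagnosis: separation of variables — one side of the product carries the independent variable, the other the unknown — the textbook separation shape. The cross-partial test also passes here (vacuously, each side single-variable); the potential-function route would work, separation is simply more immediate.


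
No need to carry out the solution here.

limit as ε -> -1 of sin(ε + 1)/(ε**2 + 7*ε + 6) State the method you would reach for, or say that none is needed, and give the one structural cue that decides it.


Technique: l'Hôpital's rule (0/0) — both numerator and denominator vanish at -1: the genuine 0/0 indeterminate that l'Hôpital exists for. One could equally expand both pieces locally and compare leading terms; the rule does that in one stroke.


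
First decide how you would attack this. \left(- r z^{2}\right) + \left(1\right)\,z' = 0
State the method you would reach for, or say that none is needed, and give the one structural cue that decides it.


Best approach: separation of variables — solved for the derivative, the right side factors as r times z^{2} — all r-dependence separates from all z-dependence.


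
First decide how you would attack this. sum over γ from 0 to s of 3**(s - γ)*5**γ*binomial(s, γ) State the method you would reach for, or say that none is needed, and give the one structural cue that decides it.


Method: the binomial theorem — the binomial coefficients weight matched powers of 5 and 3, which is exactly the expansion of a binomial power.


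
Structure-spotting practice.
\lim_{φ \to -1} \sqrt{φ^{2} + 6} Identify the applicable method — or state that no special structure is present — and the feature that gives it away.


Diagnosis: no special technique — no denominator vanishes and nothing blows up at -1: direct substitution is the whole computation.


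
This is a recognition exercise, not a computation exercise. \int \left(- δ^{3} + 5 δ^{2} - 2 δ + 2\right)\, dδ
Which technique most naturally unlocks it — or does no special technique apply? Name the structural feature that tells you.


Technique: no special technique — scan for structure and find none: constant multiples of powers of δ, integrate directly.


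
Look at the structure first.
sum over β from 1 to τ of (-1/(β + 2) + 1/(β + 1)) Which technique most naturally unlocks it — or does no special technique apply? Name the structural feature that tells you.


Diagnosis: telescoping — the summand is built as 1/(β + 1) minus its own successor — adjacent terms annihilate down the line.


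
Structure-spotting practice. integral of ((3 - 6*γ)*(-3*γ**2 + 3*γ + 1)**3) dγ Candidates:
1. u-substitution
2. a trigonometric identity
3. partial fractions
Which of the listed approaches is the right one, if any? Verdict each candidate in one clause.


Best approach: u-substitution — everything non-trivial happens through the inner expression -3*γ**2 + 3*γ + 1, and its derivative accounts for the remaining factor up to a constant, so set u = -3*γ**2 + 3*γ + 1. A patient expand-and-integrate also lands it; recognizing the inner expression is the shortcut.
- u-substitution — applicable, and directly so.
- a trigonometric identity: with no trigonometric functions present, identity rewriting has no target.
- partial fractions: the expression is not a ratio of polynomials that decomposes further.


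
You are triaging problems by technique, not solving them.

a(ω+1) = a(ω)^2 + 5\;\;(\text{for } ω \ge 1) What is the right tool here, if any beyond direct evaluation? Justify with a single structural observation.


Verdict: no special technique — the unknown enters the rule nonlinearly, not as a weighted sum — no linear method is even well-posed.


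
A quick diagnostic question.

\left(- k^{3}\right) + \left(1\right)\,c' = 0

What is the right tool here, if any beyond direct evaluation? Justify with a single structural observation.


Method: no special technique — the slope is a function of k alone, so integrate both sides directly.


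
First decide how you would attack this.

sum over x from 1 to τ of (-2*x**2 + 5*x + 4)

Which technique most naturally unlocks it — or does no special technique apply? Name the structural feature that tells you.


Verdict: no special technique — nothing telescopes and nothing is geometric; polynomial terms in x sum term by term.


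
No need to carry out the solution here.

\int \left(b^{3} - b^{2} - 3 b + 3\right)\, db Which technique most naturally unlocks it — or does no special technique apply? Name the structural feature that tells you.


Technique: no special technique — scan for structure and find none: constant multiples of powers of b, integrate directly.


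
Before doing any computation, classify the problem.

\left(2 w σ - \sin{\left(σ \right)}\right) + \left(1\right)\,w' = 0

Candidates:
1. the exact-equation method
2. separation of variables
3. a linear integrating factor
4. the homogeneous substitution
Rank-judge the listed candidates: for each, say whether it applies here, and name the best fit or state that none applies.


Technique: a linear integrating factor — the unknown enters only to the first power against a nonzero forcing term — the integrating-factor template applies directly.
- the exact-equation method: the mixed-partials test fails on this split — it is not an exact differential as presented.
- separation of variables: no algebra isolates the independent variable on one side and the unknown on the other.
- a linear integrating factor: applicable, and directly so.
- the homogeneous substitution — the ratio substitution does not collapse this equation.


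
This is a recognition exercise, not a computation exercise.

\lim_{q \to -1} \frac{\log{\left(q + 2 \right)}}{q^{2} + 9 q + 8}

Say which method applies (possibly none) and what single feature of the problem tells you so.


Best approach: l'Hôpital's rule (0/0) — substituting -1 gives 0 over 0; differentiate top and bottom once and re-evaluate. The standard small-argument limits would also carry it; the rule is the systematic route.


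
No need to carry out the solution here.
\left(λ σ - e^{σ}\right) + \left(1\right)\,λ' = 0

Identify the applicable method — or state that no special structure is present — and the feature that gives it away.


Technique: a linear integrating factor — the unknown enters only to the first power against a nonzero forcing term — the integrating-factor template applies directly.


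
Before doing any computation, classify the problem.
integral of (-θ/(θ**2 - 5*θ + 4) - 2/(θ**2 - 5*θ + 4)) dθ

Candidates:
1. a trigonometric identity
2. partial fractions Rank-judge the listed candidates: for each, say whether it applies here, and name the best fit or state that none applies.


Best approach: partial fractions — the factorization of θ**2 - 5*θ + 4 is the whole battle; after it, each term is a table integral.
- a trigonometric identity: no sine or cosine appears, so there is nothing for a trigonometric identity to act on.
- partial fractions — yes, a natural case for it.


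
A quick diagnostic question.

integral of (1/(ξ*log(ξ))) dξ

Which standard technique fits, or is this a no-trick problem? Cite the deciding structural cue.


Verdict: u-substitution — collected, the integrand has one factor that is, up to a constant, the derivative of an inner expression the rest depends on — substitute for that inner expression.


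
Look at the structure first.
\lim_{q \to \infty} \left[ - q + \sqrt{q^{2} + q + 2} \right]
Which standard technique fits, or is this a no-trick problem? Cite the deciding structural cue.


Method: conjugate multiplication — neither \sqrt{q^{2} + q + 2} nor q converges alone, so rewrite their difference as a conjugate-rationalized quotient first.


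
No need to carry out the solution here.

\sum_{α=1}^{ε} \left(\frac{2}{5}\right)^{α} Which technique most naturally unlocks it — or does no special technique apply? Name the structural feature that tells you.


Technique: the geometric series formula — term-over-term division gives \frac{2}{5} every time — index-free ratio, geometric sum formula applies.


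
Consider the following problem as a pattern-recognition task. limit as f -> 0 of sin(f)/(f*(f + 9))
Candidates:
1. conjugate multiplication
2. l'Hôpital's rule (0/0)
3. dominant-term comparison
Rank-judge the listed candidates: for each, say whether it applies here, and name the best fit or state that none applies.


Best approach: l'Hôpital's rule (0/0) — the 0/0 form at 0 is the signature situation for l'Hôpital's rule. The standard small-argument limits would also carry it; the rule is the systematic route.
- conjugate multiplication — multiplying by a conjugate would not remove any indeterminacy here.
- l'Hôpital's rule (0/0): yes, a natural case for it.
- dominant-term comparison — this limit is not decided by comparing polynomial growth at infinity.


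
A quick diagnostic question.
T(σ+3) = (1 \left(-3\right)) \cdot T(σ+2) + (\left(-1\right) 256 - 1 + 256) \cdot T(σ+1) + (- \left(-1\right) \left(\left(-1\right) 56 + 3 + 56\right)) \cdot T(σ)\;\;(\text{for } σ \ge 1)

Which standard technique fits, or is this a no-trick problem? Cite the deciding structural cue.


Method: the characteristic-root method — shift-invariance with fixed coefficients calls for exponential trials; the characteristic polynomial finds every r^σ.


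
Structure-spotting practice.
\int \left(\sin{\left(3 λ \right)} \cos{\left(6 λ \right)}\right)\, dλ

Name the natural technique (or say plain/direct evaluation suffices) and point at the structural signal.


Diagnosis: a trigonometric identity — \sin{\left(3 λ \right)} \cos{\left(6 λ \right)} mixes two frequencies; the product-to-sum identity splits it into single-frequency sinusoids.


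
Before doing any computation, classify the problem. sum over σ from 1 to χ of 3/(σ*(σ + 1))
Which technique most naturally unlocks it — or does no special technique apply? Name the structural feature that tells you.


Method: telescoping — 3/(σ*(σ + 1)) is a collapsed telescope: expand it into simple fractions to see the cancellation.


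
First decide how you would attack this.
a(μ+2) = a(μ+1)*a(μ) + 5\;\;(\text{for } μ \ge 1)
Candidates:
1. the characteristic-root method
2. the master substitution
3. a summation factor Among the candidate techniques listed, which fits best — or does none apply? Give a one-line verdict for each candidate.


Verdict: no special technique — the new term depends nonlinearly on the old ones, which disqualifies every superposition-based technique.
- the characteristic-root method: the recursion is nonlinear in the sequence values, so no linear-modes ansatz applies.
- the master substitution: with no divided-index recursive call, reindexing by powers of a base buys nothing.
- a summation factor: no summation factor applies — the rule is not linear in the sequence values.


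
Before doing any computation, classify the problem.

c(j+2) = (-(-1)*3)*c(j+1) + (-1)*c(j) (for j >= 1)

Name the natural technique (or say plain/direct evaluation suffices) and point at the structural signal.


Diagnosis: the characteristic-root method — because shifting j leaves the equation's coefficients unchanged, exponential trials reduce it to algebra.


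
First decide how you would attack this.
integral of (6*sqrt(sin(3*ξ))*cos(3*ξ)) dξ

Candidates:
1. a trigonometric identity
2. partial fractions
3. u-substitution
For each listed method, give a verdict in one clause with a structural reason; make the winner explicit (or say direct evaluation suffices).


Diagnosis: u-substitution — collected, the integrand has one factor that is, up to a constant, the derivative of an inner expression the rest depends on — substitute for that inner expression.
- a trigonometric identity — no even trigonometric power and no product of distinct frequencies to rewrite.
- partial fractions: the expression is not a ratio of polynomials that decomposes further.
- u-substitution — applies; the problem has the shape this method handles.


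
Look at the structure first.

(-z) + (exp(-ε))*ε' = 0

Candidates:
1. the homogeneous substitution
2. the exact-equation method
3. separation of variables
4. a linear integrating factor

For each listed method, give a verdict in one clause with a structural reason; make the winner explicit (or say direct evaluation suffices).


Diagnosis: separation of variables — one side of the product carries the independent variable, the other the unknown — the textbook separation shape.
- the homogeneous substitution: rescaling both variables together changes the slope, so no ratio substitution collapses it.
- the exact-equation method — the cross-partial test holds only vacuously — each coefficient lives in its own variable, so the exactness machinery reads no structure the split form does not already show.
- separation of variables — a fit — the right tool for this form.
- a linear integrating factor: a nonlinear term in the unknown puts this outside the integrating-factor template.
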